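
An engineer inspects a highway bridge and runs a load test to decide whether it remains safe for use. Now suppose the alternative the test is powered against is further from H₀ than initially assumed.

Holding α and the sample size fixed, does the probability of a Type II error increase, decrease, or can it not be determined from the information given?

A bigger departure from H₀ is easier for the test to detect, so it fails to reject less often.

It decreases.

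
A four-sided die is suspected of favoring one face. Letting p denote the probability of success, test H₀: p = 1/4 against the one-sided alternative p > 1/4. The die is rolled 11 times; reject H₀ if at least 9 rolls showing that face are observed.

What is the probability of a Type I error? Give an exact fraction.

529/4194304

Under H₀, K ~ Binomial(11, 1/4), and α = P(K ≥ 9).
Summing C(11,j)(1/4)^j(3/4)^{11−j} for j = 9,…,11 gives 529/4194304.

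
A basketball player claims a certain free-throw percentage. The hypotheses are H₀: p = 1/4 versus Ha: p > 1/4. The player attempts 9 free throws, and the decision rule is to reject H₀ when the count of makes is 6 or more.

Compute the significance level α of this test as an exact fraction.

655/65536

The Type I error probability is α = P(K ≥ 6) computed under H₀, where K ~ Binomial(9, 1/4).
Adding the binomial terms for j = 6 through 9 with p = 1/4 yields 655/65536.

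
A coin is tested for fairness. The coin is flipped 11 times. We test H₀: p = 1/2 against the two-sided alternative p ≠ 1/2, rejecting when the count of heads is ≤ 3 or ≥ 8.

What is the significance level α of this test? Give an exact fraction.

Under H₀, X ~ Binomial(11, 1/2); α is the probability of landing in either tail, P(X ≤ 3) + P(X ≥ 8).
Each tail has probability (1 + 11 + 55 + 165)/2048; doubling gives α = 464/2048 = 29/128.

29/128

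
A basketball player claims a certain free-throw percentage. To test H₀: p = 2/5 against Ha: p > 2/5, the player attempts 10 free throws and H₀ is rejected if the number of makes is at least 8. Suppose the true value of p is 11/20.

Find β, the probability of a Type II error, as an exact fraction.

2305127290491/2560000000000

A Type II error is failing to reject when Ha holds: with p = 11/20, β = P(X ≤ 7).
Summing C(10,j)·(11/20)^j·(9/20)^{10-j} for j = 0..7 gives 2305127290491/2560000000000.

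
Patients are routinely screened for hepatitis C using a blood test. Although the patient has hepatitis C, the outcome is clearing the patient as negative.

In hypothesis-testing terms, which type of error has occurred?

The null hypothesis here is that the patient does not have hepatitis C.
'Clearing the patient as negative' corresponds to failing to reject H₀.
H₀ was not rejected but H₀ is false — a Type II error (false negative).

Type II error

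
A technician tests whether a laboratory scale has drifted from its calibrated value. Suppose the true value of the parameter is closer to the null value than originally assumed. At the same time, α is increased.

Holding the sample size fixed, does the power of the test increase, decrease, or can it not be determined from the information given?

The first change alone would make β increase; the second alone would make β decrease. Which effect dominates depends on the magnitudes, which are not given.
Since power = 1 − β, the effect on power is likewise indeterminate.

Cannot be determined from the information given.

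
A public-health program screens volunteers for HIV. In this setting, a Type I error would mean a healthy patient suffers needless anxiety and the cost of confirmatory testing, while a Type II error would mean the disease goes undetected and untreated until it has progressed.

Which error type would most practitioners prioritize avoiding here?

The Type II consequence (the disease goes undetected and untreated until it has progressed) is more severe than the Type I consequence (a healthy patient suffers needless anxiety and the cost of confirmatory testing).

Type II error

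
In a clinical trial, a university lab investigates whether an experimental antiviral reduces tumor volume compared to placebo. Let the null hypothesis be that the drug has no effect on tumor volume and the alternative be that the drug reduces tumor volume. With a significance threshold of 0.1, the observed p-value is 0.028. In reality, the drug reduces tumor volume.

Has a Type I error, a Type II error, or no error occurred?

No error — this is a correct decision.

Since p = 0.028 < α = 0.1, H₀ is rejected.
H₀ is false (actually the drug reduces tumor volume).
The decision matches the true state — no error.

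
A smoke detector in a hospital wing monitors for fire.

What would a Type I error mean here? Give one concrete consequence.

With the conventional null hypothesis that there is no fire:
A Type I error is rejecting H₀ when H₀ is true.
Here that means sounding the alarm and evacuating the building when actually there is no fire.

A Type I error would mean concluding that there is a fire when in fact there is no fire. Consequence: the building is evacuated for a false alarm, disrupting work.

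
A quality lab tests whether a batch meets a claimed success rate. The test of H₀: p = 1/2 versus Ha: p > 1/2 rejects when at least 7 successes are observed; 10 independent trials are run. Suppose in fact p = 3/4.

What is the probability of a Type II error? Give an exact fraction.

Under the alternative p = 3/4, Y ~ Binomial(10, 3/4); β is the probability the test does not reject, P(Y < 7).
Equivalently, β = 1 − P(Y ≥ 7) = 58753/262144.

58753/262144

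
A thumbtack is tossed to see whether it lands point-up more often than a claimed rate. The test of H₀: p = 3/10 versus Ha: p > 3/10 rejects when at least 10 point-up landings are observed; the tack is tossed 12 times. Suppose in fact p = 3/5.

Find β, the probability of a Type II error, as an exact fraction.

β = P(fail to reject H₀ | Ha true) = P(X ≤ 9 | p = 3/5), X ~ Binomial(12, 3/5).
Adding the binomial probabilities P(X=0)+…+P(X=9) at p = 3/5 gives 44753744/48828125.

44753744/48828125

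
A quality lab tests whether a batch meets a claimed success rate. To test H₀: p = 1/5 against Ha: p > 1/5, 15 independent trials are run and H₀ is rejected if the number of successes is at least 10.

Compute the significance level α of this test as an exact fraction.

Under H₀, S ~ Binomial(15, 1/5), and α = P(S ≥ 10).
Summing C(15,j)(1/5)^j(4/5)^{15−j} for j = 10,…,15 gives 3455373/30517578125.

3455373/30517578125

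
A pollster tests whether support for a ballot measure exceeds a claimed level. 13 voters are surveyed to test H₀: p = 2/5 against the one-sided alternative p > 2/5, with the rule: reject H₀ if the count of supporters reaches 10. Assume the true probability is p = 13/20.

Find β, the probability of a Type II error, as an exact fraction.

739046497348117/1024000000000000

β = P(fail to reject H₀ | Ha true) = P(K ≤ 9 | p = 13/20), K ~ Binomial(13, 13/20).
Adding the binomial probabilities P(K=0)+…+P(K=9) at p = 13/20 gives 739046497348117/1024000000000000.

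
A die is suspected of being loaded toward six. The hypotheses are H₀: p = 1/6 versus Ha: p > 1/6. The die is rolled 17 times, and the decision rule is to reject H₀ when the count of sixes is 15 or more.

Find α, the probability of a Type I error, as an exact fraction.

581/2821109907456

The Type I error probability is α = P(Y ≥ 15) computed under H₀, where Y ~ Binomial(17, 1/6).
Adding the binomial terms for j = 15 through 17 with p = 1/6 yields 581/2821109907456.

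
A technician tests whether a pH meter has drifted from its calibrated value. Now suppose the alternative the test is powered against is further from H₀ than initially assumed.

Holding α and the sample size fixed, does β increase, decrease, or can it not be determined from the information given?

It decreases.

The further the true parameter sits from the null value, the more of the Ha sampling distribution falls in the rejection region.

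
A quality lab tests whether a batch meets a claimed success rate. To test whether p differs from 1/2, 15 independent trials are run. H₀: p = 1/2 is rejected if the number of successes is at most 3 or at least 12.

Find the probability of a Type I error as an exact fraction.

Under H₀, X ~ Binomial(15, 1/2); α is the probability of landing in either tail, P(X ≤ 3) + P(X ≥ 12).
The two tails are symmetric, so α = 2·(1 + 15 + 105 + 455)/2^15 = 1152/32768 = 9/256.

9/256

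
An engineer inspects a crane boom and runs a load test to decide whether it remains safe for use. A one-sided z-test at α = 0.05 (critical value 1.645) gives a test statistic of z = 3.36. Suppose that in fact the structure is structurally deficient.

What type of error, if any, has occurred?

Neither — the decision is correct.

The conventional null hypothesis is that the structure meets the required load capacity (safe).
Since z = 3.36 > z* = 1.645, H₀ is rejected.
H₀ is false (actually the structure is structurally deficient).
The decision matches the true state — no error.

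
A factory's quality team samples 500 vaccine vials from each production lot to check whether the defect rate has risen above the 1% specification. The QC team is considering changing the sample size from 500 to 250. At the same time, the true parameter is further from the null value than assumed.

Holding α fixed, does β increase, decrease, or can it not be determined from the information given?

The first change alone would make β increase; the second alone would make β decrease. Which effect dominates depends on the magnitudes, which are not given.

Cannot be determined from the information given.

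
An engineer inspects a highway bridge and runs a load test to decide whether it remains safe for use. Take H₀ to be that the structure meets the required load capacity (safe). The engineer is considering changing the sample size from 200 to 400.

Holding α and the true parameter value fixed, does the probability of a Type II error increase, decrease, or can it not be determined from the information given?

More data shrinks sampling variability; the test statistic under Ha concentrates further from the null value, making rejection more likely.

It decreases.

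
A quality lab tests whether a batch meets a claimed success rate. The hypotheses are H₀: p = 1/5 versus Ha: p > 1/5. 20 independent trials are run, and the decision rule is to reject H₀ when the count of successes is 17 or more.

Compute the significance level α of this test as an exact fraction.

76081/95367431640625

Under H₀, Y ~ Binomial(20, 1/5), and α = P(Y ≥ 17).
Summing C(20,j)(1/5)^j(4/5)^{20−j} for j = 17,…,20 gives 76081/95367431640625.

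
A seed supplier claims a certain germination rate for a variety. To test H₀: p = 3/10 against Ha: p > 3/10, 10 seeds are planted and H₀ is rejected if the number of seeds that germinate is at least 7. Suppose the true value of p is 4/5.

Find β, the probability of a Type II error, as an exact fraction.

1180409/9765625

Under the alternative p = 4/5, K ~ Binomial(10, 4/5); β is the probability the test does not reject, P(K < 7).
Adding the binomial probabilities P(K=0)+…+P(K=6) at p = 4/5 gives 1180409/9765625.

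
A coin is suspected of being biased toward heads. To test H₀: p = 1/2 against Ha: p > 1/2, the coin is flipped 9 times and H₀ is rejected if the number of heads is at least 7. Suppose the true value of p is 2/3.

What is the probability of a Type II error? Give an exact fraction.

Under the alternative p = 2/3, Y ~ Binomial(9, 2/3); β is the probability the test does not reject, P(Y < 7).
Equivalently, β = 1 − P(Y ≥ 7) = 12259/19683.

12259/19683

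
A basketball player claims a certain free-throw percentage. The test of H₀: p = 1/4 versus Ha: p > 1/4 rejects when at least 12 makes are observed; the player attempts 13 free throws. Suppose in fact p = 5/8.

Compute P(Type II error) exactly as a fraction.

A Type II error is failing to reject when Ha holds: with p = 5/8, β = P(K ≤ 11).
Equivalently, β = 1 − P(K ≥ 12) = 134753406597/137438953472.

134753406597/137438953472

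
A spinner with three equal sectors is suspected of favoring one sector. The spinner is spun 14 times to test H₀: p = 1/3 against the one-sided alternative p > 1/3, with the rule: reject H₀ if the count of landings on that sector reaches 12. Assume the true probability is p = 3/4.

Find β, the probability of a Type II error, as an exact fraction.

Under the alternative p = 3/4, Y ~ Binomial(14, 3/4); β is the probability the test does not reject, P(Y < 12).
Equivalently, β = 1 − P(Y ≥ 12) = 96485417/134217728.

96485417/134217728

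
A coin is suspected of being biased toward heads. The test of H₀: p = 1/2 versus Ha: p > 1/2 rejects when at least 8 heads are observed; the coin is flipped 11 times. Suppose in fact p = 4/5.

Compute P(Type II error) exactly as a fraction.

β = P(fail to reject H₀ | Ha true) = P(Y ≤ 7 | p = 4/5), Y ~ Binomial(11, 4/5).
Summing C(11,j)·(4/5)^j·(1/5)^{11-j} for j = 0..7 gives 12589/78125.

12589/78125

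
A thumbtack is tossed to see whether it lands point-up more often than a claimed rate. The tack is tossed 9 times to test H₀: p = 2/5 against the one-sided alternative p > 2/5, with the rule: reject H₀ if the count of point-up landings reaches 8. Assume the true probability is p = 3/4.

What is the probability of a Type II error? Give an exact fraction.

45853/65536

Under the alternative p = 3/4, K ~ Binomial(9, 3/4); β is the probability the test does not reject, P(K < 8).
Equivalently, β = 1 − P(K ≥ 8) = 45853/65536.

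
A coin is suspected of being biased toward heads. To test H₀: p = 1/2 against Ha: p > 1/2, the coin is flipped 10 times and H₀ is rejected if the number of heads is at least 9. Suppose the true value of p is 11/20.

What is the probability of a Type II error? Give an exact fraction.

A Type II error is failing to reject when Ha holds: with p = 11/20, β = P(Y ≤ 8).
Adding the binomial probabilities P(Y=0)+…+P(Y=8) at p = 11/20 gives 10001847283209/10240000000000.

10001847283209/10240000000000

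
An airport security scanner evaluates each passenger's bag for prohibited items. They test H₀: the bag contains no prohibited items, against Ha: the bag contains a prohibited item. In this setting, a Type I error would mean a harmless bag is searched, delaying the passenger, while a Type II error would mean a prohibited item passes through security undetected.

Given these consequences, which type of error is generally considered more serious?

The Type II consequence (a prohibited item passes through security undetected) is more severe than the Type I consequence (a harmless bag is searched, delaying the passenger).

Type II error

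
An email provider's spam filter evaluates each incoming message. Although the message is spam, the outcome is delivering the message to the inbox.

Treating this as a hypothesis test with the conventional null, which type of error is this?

The null hypothesis here is that the message is legitimate (not spam).
'Delivering the message to the inbox' corresponds to failing to reject H₀.
H₀ was not rejected but H₀ is false — a Type II error (false negative).

Type II error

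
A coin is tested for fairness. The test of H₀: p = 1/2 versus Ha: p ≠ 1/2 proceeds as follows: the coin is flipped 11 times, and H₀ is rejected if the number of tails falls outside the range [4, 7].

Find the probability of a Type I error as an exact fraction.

29/128

Under H₀, K ~ Binomial(11, 1/2); α is the probability of landing in either tail, P(K ≤ 3) + P(K ≥ 8).
By symmetry, α = 2·P(K ≤ 3) = 2·(1 + 11 + 55 + 165)/2048 = 464/2048 = 29/128.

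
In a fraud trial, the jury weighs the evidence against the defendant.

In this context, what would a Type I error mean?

With the conventional null hypothesis that the defendant is innocent:
A Type I error is rejecting H₀ when H₀ is true.
Here that means convicting the defendant when actually the defendant is innocent.

A Type I error would mean concluding that the defendant is guilty when in fact the defendant is innocent.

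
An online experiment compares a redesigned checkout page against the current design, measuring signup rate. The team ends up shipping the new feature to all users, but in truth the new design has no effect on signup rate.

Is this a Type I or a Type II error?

The null hypothesis here is that the new design has no effect on signup rate.
'Shipping the new feature to all users' corresponds to rejecting H₀.
H₀ was rejected but H₀ is true — a Type I error (false positive).

Type I error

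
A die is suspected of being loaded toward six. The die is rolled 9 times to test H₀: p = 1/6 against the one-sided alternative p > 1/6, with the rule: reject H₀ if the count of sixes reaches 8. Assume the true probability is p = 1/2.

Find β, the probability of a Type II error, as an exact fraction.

251/256

A Type II error is failing to reject when Ha holds: with p = 1/2, β = P(K ≤ 7).
Adding the binomial probabilities P(K=0)+…+P(K=7) at p = 1/2 gives 251/256.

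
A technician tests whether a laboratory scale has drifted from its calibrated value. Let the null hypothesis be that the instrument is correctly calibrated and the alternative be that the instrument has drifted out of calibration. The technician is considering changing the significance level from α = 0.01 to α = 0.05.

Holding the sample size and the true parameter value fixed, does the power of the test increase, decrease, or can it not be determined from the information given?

It increases.

A larger α widens the rejection region, so when the alternative is true more outcomes lead to rejection — failing to reject becomes less likely.
Since power = 1 − β and β decreases, power increases.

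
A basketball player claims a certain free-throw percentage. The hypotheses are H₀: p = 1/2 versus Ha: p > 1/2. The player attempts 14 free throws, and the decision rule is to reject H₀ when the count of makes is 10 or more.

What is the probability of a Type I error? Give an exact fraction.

Under H₀, K ~ Binomial(14, 1/2), and α = P(K ≥ 10).
That's C(14,10) + C(14,11) + C(14,12) + C(14,13) + C(14,14) over 2^14, i.e. (1001 + 364 + 91 + 14 + 1)/16384 = 1471/16384.

1471/16384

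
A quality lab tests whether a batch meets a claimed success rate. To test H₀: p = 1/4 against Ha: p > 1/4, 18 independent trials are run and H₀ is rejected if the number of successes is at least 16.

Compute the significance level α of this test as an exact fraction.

179/8589934592

Under H₀, K ~ Binomial(18, 1/4), and α = P(K ≥ 16).
P(K ≥ 16) = Σ_{j=16}^{18} C(18,j)·(1/4)^j·(3/4)^{18-j} = 179/8589934592.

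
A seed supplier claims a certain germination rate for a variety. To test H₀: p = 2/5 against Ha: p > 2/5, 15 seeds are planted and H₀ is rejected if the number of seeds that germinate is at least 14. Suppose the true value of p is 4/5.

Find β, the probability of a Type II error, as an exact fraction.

25417304461/30517578125

β = P(fail to reject H₀ | Ha true) = P(Y ≤ 13 | p = 4/5), Y ~ Binomial(15, 4/5).
Summing C(15,j)·(4/5)^j·(1/5)^{15-j} for j = 0..13 gives 25417304461/30517578125.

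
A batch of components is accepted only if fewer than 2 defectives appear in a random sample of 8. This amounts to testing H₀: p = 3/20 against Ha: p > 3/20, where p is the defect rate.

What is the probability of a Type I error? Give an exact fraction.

The significance level is the probability, assuming p = 3/20, of seeing 2 or more defectives in 8 draws.
Via the complement, α = 1 − Σ_{j=0}^{1} C(8,j)(3/20)^j(17/20)^{8-j} = 8776114407/25600000000.

8776114407/25600000000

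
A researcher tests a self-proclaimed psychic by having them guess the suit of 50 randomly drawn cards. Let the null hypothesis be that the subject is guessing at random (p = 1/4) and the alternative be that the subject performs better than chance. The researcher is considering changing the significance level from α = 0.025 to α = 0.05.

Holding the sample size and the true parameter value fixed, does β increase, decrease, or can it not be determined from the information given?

It decreases.

A larger α widens the rejection region, so when the alternative is true more outcomes lead to rejection — failing to reject becomes less likely.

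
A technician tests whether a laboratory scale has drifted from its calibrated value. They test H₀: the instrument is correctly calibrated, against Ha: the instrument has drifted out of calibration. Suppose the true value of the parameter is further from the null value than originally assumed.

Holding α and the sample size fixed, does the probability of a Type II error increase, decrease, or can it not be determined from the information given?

A bigger departure from H₀ is easier for the test to detect, so it fails to reject less often.

It decreases.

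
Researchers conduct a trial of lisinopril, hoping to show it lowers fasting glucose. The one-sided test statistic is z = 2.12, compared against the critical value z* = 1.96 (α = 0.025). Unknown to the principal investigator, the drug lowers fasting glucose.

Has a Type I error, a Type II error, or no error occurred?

The conventional null hypothesis is that the drug has no effect on fasting glucose.
Since z = 2.12 > z* = 1.96, H₀ is rejected.
H₀ is false (actually the drug lowers fasting glucose).
The decision matches the true state — no error.

No error (correct decision).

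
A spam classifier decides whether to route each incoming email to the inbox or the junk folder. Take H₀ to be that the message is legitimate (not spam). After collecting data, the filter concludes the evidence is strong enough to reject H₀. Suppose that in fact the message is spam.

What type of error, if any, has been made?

No error (correct decision).

The test rejected a false H₀ — the decision matches the true state.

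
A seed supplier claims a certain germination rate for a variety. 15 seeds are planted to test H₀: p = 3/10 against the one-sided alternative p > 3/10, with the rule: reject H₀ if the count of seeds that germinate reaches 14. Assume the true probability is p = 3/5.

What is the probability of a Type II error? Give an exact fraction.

30359740148/30517578125

β = P(fail to reject H₀ | Ha true) = P(S ≤ 13 | p = 3/5), S ~ Binomial(15, 3/5).
Summing C(15,j)·(3/5)^j·(2/5)^{15-j} for j = 0..13 gives 30359740148/30517578125.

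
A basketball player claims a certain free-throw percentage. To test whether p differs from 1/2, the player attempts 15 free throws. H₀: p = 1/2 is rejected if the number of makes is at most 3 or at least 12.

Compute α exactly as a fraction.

9/256

Under H₀, X ~ Binomial(15, 1/2); α is the probability of landing in either tail, P(X ≤ 3) + P(X ≥ 12).
By symmetry, α = 2·P(X ≤ 3) = 2·(1 + 15 + 105 + 455)/32768 = 1152/32768 = 9/256.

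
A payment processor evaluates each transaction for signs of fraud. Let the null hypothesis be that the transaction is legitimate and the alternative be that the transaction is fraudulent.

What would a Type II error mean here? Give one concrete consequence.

A Type II error would mean concluding that the transaction is legitimate (or at least failing to establish that the transaction is fraudulent) when in fact the transaction is fraudulent. Consequence: a fraudulent charge goes through and the bank absorbs the loss.

A Type II error is failing to reject H₀ when H₀ is false.
Here that means approving the transaction when actually the transaction is fraudulent.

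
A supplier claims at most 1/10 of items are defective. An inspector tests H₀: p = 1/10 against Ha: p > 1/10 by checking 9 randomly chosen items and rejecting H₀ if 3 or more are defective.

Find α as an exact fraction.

26486069/500000000

α = P(reject H₀ | H₀ true) = P(X ≥ 3 | p = 1/10), X ~ Binomial(9, 1/10).
Via the complement, α = 1 − Σ_{j=0}^{2} C(9,j)(1/10)^j(9/10)^{9-j} = 26486069/500000000.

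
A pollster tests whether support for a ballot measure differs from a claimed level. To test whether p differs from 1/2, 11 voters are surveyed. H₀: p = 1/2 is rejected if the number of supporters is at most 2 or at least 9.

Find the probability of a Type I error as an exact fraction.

Under H₀, Y ~ Binomial(11, 1/2); α is the probability of landing in either tail, P(Y ≤ 2) + P(Y ≥ 9).
By symmetry, α = 2·P(Y ≤ 2) = 2·(1 + 11 + 55)/2048 = 134/2048 = 67/1024.

67/1024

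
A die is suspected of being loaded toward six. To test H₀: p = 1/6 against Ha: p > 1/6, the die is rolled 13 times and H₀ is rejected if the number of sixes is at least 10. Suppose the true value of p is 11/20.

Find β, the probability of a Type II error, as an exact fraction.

1857697115702463/2048000000000000

β = P(fail to reject H₀ | Ha true) = P(K ≤ 9 | p = 11/20), K ~ Binomial(13, 11/20).
Adding the binomial probabilities P(K=0)+…+P(K=9) at p = 11/20 gives 1857697115702463/2048000000000000.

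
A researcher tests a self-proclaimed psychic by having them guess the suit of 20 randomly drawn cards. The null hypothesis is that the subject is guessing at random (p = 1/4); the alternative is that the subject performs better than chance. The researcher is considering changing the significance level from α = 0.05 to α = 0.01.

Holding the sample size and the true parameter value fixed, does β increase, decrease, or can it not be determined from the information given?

Lowering α raises the bar for rejection; under Ha, the test now fails to reject on outcomes it previously would have rejected.

It increases.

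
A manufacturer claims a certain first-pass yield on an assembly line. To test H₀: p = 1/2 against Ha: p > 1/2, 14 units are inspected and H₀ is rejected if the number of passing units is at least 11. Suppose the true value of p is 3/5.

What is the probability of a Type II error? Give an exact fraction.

5344795024/6103515625

β = P(fail to reject H₀ | Ha true) = P(X ≤ 10 | p = 3/5), X ~ Binomial(14, 3/5).
Summing C(14,j)·(3/5)^j·(2/5)^{14-j} for j = 0..10 gives 5344795024/6103515625.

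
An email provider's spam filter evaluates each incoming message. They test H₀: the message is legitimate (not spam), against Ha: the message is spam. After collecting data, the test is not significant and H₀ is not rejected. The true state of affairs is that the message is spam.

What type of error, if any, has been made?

H₀ was not rejected, but H₀ is actually false.
Failing to reject a false null hypothesis is a Type II error (false negative).

Type II error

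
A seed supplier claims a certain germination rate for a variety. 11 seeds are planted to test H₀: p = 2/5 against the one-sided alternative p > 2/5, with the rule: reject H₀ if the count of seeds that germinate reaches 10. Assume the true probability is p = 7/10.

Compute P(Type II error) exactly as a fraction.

2217524751/2500000000

Under the alternative p = 7/10, S ~ Binomial(11, 7/10); β is the probability the test does not reject, P(S < 10).
Adding the binomial probabilities P(S=0)+…+P(S=9) at p = 7/10 gives 2217524751/2500000000.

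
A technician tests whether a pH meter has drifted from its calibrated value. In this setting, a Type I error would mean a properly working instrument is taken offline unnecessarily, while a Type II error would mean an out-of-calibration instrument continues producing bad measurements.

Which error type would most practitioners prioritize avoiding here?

Type II error

The Type II consequence (an out-of-calibration instrument continues producing bad measurements) is more severe than the Type I consequence (a properly working instrument is taken offline unnecessarily).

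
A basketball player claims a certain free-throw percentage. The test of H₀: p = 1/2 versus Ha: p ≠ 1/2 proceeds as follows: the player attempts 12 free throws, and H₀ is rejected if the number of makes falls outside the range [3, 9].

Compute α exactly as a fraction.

79/2048

The significance level is the null-hypothesis probability of the rejection region {≤2} ∪ {≥10}.
By symmetry, α = 2·P(X ≤ 2) = 2·(1 + 12 + 66)/4096 = 158/4096 = 79/2048.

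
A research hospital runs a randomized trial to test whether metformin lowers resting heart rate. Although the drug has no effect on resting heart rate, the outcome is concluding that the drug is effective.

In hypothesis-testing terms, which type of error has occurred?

Type I error

The null hypothesis here is that the drug has no effect on resting heart rate.
'Concluding that the drug is effective' corresponds to rejecting H₀.
H₀ was rejected but H₀ is true — a Type I error (false positive).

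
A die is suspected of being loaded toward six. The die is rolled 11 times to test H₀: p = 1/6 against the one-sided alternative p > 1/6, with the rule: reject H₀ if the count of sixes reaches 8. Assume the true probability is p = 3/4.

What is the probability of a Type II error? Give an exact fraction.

150311/524288

A Type II error is failing to reject when Ha holds: with p = 3/4, β = P(X ≤ 7).
Adding the binomial probabilities P(X=0)+…+P(X=7) at p = 3/4 gives 150311/524288.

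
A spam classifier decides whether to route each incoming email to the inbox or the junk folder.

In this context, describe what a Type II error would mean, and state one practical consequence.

With the conventional null hypothesis that the message is legitimate (not spam):
A Type II error is failing to reject H₀ when H₀ is false.
Here that means delivering the message to the inbox when actually the message is spam.

A Type II error would mean concluding that the message is legitimate (not spam) (or at least failing to establish that the message is spam) when in fact the message is spam. Consequence: spam reaches the user's inbox.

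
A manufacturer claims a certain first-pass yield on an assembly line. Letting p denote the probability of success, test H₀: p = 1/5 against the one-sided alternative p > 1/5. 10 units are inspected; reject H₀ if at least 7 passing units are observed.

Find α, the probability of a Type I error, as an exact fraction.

8441/9765625

α = P(reject H₀ | H₀ true) = P(Y ≥ 7 | p = 1/5), with Y ~ Binomial(10, 1/5).
Adding the binomial terms for j = 7 through 10 with p = 1/5 yields 8441/9765625.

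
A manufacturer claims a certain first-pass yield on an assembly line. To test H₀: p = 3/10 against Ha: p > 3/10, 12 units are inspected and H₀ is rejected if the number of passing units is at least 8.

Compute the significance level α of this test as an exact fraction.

948937113/100000000000

Under H₀, K ~ Binomial(12, 3/10), and α = P(K ≥ 8).
Summing C(12,j)(3/10)^j(7/10)^{12−j} for j = 8,…,12 gives 948937113/100000000000.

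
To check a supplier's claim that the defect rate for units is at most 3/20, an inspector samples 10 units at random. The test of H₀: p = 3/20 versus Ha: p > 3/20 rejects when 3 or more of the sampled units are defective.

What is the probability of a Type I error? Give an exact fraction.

α = P(reject H₀ | H₀ true) = P(X ≥ 3 | p = 3/20), X ~ Binomial(10, 3/20).
Via the complement, α = 1 − Σ_{j=0}^{2} C(10,j)(3/20)^j(17/20)^{10-j} = 460297010259/2560000000000.

460297010259/2560000000000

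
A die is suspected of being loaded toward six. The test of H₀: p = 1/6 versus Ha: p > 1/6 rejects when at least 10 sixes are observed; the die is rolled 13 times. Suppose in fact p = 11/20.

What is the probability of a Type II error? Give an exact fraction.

1857697115702463/2048000000000000

A Type II error is failing to reject when Ha holds: with p = 11/20, β = P(K ≤ 9).
Adding the binomial probabilities P(K=0)+…+P(K=9) at p = 11/20 gives 1857697115702463/2048000000000000.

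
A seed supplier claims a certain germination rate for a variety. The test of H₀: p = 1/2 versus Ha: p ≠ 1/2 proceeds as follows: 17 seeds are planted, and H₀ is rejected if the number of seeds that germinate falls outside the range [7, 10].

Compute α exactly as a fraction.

The significance level is the null-hypothesis probability of the rejection region {≤6} ∪ {≥11}.
By symmetry, α = 2·P(K ≤ 6) = 2·(1 + 17 + 136 + 680 + 2380 + 6188 + 12376)/131072 = 43556/131072 = 10889/32768.

10889/32768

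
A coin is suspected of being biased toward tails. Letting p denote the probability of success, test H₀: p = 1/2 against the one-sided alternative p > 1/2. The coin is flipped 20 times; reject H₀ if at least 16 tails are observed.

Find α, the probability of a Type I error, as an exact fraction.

1549/262144

The Type I error probability is α = P(Y ≥ 16) computed under H₀, where Y ~ Binomial(20, 1/2).
Summing the upper tail: (4845 + 1140 + 190 + 20 + 1) / 2^20 = 6196/1048576 = 1549/262144.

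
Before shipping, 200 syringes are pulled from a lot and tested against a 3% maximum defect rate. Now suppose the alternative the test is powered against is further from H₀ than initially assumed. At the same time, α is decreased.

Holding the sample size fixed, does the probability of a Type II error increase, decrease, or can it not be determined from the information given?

The first change alone would make β decrease; the second alone would make β increase. Which effect dominates depends on the magnitudes, which are not given.

Cannot be determined from the information given.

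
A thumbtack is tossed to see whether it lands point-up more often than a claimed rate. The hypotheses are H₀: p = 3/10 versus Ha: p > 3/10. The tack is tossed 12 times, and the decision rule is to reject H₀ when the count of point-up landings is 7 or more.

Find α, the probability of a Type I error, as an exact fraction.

19300421529/500000000000

The Type I error probability is α = P(S ≥ 7) computed under H₀, where S ~ Binomial(12, 3/10).
P(S ≥ 7) = Σ_{j=7}^{12} C(12,j)·(3/10)^j·(7/10)^{12-j} = 19300421529/500000000000.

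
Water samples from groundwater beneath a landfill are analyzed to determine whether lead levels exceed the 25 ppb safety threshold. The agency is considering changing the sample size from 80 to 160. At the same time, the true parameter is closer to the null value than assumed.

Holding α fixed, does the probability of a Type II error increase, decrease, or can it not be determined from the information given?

Cannot be determined from the information given.

The first change alone would make β decrease; the second alone would make β increase. Which effect dominates depends on the magnitudes, which are not given.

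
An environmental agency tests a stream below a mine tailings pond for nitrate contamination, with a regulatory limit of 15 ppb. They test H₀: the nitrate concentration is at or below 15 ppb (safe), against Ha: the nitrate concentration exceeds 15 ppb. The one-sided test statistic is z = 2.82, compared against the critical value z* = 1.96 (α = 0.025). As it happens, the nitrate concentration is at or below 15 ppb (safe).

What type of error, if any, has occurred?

Type I error

Since z = 2.82 > z* = 1.96, H₀ is rejected.
H₀ is true (actually the nitrate concentration is at or below 15 ppb (safe)).
Rejecting a true H₀ is a Type I error.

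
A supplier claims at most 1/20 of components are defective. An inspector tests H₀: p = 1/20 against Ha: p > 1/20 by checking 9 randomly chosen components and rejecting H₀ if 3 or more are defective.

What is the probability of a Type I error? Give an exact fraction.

535106531/64000000000

Under H₀, X ~ Binomial(9, 1/20); the Type I error rate is P(X ≥ 3).
Computing the lower-tail complement: 1 − 63464893469/64000000000 = 535106531/64000000000.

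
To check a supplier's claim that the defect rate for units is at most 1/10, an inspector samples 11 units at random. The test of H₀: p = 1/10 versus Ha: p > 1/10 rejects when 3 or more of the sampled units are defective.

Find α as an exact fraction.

1791237017/20000000000

The significance level is the probability, assuming p = 1/10, of seeing 3 or more defectives in 11 draws.
α = 1 − P(K ≤ 2) = 1 − 18208762983/20000000000 = 1791237017/20000000000.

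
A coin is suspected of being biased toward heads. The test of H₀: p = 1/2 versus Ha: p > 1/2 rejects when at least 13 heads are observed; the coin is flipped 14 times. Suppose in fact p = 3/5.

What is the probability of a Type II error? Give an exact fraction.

β = P(fail to reject H₀ | Ha true) = P(S ≤ 12 | p = 3/5), S ~ Binomial(14, 3/5).
Adding the binomial probabilities P(S=0)+…+P(S=12) at p = 3/5 gives 6054091612/6103515625.

6054091612/6103515625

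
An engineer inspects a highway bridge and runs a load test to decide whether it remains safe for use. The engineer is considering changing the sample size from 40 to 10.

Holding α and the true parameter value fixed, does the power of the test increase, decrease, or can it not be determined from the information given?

A smaller sample increases the standard error, so the sampling distributions under H₀ and Ha overlap more.
Since power = 1 − β and β increases, power decreases.

It decreases.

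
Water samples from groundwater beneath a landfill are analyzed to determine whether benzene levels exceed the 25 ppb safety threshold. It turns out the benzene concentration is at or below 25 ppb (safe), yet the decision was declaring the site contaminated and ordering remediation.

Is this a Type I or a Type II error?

The null hypothesis here is that the benzene concentration is at or below 25 ppb (safe).
'Declaring the site contaminated and ordering remediation' corresponds to rejecting H₀.
H₀ was rejected but H₀ is true — a Type I error (false positive).

Type I error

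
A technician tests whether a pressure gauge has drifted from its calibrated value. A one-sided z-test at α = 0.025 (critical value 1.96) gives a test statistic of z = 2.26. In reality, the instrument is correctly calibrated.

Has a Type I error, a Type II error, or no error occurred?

The conventional null hypothesis is that the instrument is correctly calibrated.
Since z = 2.26 > z* = 1.96, H₀ is rejected.
H₀ is true (actually the instrument is correctly calibrated).
Rejecting a true H₀ is a Type I error.

Type I error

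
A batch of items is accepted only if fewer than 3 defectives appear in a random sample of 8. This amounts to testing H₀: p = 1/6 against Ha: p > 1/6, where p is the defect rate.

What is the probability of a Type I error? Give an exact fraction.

Under H₀, K ~ Binomial(8, 1/6); the Type I error rate is P(K ≥ 3).
α = 1 − P(K ≤ 2) = 1 − 484375/559872 = 75497/559872.

75497/559872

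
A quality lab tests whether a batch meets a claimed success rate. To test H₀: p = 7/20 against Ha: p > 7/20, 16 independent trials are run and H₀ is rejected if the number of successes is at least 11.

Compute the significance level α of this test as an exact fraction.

4060307786148717957/655360000000000000000

α = P(reject H₀ | H₀ true) = P(S ≥ 11 | p = 7/20), with S ~ Binomial(16, 7/20).
P(S ≥ 11) = Σ_{j=11}^{16} C(16,j)·(7/20)^j·(13/20)^{16-j} = 4060307786148717957/655360000000000000000.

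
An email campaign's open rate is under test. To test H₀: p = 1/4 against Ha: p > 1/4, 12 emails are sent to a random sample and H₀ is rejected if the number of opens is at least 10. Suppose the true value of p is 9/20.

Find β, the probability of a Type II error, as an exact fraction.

A Type II error is failing to reject when Ha holds: with p = 9/20, β = P(Y ≤ 9).
Summing C(12,j)·(9/20)^j·(11/20)^{12-j} for j = 0..9 gives 812745962073749/819200000000000.

812745962073749/819200000000000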